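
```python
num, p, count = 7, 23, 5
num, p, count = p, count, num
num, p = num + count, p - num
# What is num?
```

Trace:
`num, p, count = 7, 23, 5` → num = 7; p = 23; count = 5
`num, p, count = p, count, num` → num = 23; p = 5; count = 7
`num, p = num + count, p - num` → num = 30; p = -18
So num = 30

Answer: 30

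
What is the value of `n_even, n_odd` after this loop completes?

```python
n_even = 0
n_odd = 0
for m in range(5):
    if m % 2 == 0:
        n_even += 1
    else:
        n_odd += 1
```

Count evens and odds in range(5)
`n_even, n_odd` takes the values: (0, 0) → (1, 0) → (1, 1) → (2, 1) → (2, 2) → (3, 2)

Answer: 3, 2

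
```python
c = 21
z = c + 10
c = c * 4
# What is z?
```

Trace:
`c = 21` → c = 21
`z = c + 10` → z = 31
`c = c * 4` → c = 84
So z = 31

Answer: 31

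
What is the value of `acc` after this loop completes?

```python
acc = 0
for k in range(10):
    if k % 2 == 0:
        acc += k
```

Sum of even numbers 0 to 9
`acc` takes the values: 0 → 2 → 6 → 12 → 20

Answer: 20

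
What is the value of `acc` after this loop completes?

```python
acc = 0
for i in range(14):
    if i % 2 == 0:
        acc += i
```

Sum of even numbers 0 to 13
`acc` takes the values: 0 → 2 → 6 → 12 → 20 → 30 → 42

Answer: 42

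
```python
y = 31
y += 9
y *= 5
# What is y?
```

Trace:
`y = 31` → y = 31
`y += 9` → y = 40
`y *= 5` → y = 200
So y = 200

Answer: 200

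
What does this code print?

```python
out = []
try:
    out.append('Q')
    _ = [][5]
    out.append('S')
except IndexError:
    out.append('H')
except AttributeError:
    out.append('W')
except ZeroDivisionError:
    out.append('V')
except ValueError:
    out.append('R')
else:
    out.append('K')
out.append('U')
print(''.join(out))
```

Execution trace: 'Q' (try body) → 'H' (except IndexError) → 'U' (after the try/except). Output: QHU

Answer: QHU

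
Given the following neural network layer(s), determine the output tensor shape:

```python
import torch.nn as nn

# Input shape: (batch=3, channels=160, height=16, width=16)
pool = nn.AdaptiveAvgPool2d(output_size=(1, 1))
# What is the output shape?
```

Input: (3, 160, 16, 16) -> Output: (3, 160, 1, 1)

Answer: (3, 160, 1, 1)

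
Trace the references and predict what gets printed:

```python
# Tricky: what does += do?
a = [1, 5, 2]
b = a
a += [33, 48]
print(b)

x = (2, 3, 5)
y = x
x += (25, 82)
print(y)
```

Key concept: += behavior differs for mutable vs immutable.
Step by step:
`a = [1, 5, 2]` → a = [1, 5, 2]
`b = a` → b = [1, 5, 2] (same object as a)
`a += [33, 48]` → a = [1, 5, 2, 33, 48] (same object as b); b = [1, 5, 2, 33, 48] (same object as a)
`print(b)` → prints [1, 5, 2, 33, 48]
`x = (2, 3, 5)` → x = (2, 3, 5)
`y = x` → y = (2, 3, 5)
`x += (25, 82)` → x = (2, 3, 5, 25, 82)
`print(y)` → prints (2, 3, 5)

Answer:
[1, 5, 2, 33, 48]
(2, 3, 5)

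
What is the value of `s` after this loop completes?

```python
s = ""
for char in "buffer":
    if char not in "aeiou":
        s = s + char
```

Remove vowels from 'buffer'
`s` takes the values: "" → "b" → "bf" → "bff" → "bffr"

Answer: "bffr"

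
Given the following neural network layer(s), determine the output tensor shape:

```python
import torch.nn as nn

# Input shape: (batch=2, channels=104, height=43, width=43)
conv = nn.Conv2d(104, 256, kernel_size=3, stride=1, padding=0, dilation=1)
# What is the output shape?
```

Input: (2, 104, 43, 43) -> Output: (2, 256, 41, 41)

Answer: (2, 256, 41, 41)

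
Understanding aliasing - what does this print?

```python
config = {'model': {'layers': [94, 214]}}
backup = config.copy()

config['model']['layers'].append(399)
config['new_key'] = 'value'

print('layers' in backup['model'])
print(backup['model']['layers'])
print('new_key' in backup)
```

Key concept: shallow copy gotcha with nested dict.
Step by step:
`config = {'model': {'layers': [94, 214]}}` → config = {'model': {'layers': [94, 214]}}
`backup = config.copy()` → backup = {'model': {'layers': [94, 214]}}
`config['model']['layers'].append(399)` → config = {'model': {'layers': [94, 214, 399]}}; backup = {'model': {'layers': [94, 214, 399]}}
`config['new_key'] = 'value'` → config = {'model': {'layers': [94, 214, 399]}, 'new_key': 'value'}
`print('layers' in backup['model'])` → prints True
`print(backup['model']['layers'])` → prints [94, 214, 399]
`print('new_key' in backup)` → prints False

Answer:
True
[94, 214, 399]
False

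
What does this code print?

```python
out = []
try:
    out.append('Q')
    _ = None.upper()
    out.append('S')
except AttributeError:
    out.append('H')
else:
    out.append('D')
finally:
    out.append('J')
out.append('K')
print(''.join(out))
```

Execution trace: 'Q' (try body) → 'H' (except AttributeError) → 'J' (finally) → 'K' (after the try/except). Output: QHJK

Answer: QHJK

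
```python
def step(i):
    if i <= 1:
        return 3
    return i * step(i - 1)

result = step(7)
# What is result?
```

step(7) = 7 * 6 * 5 * 4 * 3 * 2 * 3 = 15120

Answer: 15120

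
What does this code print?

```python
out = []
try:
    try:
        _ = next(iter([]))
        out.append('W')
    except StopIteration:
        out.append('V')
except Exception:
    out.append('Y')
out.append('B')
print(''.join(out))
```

Execution trace: 'V' (inner except StopIteration) → 'B' (after the try/except). Output: VB

Answer: VB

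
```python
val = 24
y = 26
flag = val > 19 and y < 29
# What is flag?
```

Trace:
`val = 24` → val = 24
`y = 26` → y = 26
`flag = val > 19 and y < 29` → flag = True
So flag = True

Answer: True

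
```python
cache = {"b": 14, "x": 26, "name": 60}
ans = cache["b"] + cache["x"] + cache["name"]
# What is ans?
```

Trace:
`cache = {"b": 14, "x": 26, "name": 60}` → cache = {'b': 14, 'x': 26, 'name': 60}
`ans = cache["b"] + cache["x"] + cache["name"]` → ans = 100
So ans = 100

Answer: 100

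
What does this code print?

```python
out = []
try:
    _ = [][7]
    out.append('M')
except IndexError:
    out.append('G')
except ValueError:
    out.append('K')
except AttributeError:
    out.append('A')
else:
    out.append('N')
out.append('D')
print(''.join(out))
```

Execution trace: 'G' (except IndexError) → 'D' (after the try/except). Output: GD

Answer: GD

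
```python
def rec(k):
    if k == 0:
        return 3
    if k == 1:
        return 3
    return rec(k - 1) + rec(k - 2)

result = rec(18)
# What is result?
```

Build up from base cases: rec(0)=3, rec(1)=3, rec(2)=6, rec(3)=9, rec(4)=15, rec(5)=24, rec(6)=39, ..., rec(18)=12543

Answer: 12543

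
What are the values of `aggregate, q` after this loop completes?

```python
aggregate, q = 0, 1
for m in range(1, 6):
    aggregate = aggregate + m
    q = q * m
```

Sum and factorial of 1 to 5
`aggregate, q` takes the values: (0, 1) → (1, 1) → (3, 1) → (3, 2) → (6, 2) → (6, 6) → (10, 6) → (10, 24) → (15, 24) → (15, 120)

Answer: 15, 120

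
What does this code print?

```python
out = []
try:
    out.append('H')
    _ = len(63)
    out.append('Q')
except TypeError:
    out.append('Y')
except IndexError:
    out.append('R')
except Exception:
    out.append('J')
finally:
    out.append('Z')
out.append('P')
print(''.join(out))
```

Execution trace: 'H' (try body) → 'Y' (except TypeError) → 'Z' (finally) → 'P' (after the try/except). Output: HYZP

Answer: HYZP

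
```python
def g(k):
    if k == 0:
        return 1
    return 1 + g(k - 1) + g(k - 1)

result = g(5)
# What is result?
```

g(k) = 1 + 2·g(k-1), g(0)=1. Closed form: (1+1)·2^5 - 1 = 63.

Answer: 63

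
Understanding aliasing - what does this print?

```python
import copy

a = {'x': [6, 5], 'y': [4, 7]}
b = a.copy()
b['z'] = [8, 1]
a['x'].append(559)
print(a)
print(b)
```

Key concept: shallow copy of dict with mutable values.
Step by step:
`a = {'x': [6, 5], 'y': [4, 7]}` → a = {'x': [6, 5], 'y': [4, 7]}
`b = a.copy()` → b = {'x': [6, 5], 'y': [4, 7]}
`b['z'] = [8, 1]` → b = {'x': [6, 5], 'y': [4, 7], 'z': [8, 1]}
`a['x'].append(559)` → a = {'x': [6, 5, 559], 'y': [4, 7]}; b = {'x': [6, 5, 559], 'y': [4, 7], 'z': [8, 1]}
`print(a)` → prints {'x': [6, 5, 559], 'y': [4, 7]}
`print(b)` → prints {'x': [6, 5, 559], 'y': [4, 7], 'z': [8, 1]}

Answer:
{'x': [6, 5, 559], 'y': [4, 7]}
{'x': [6, 5, 559], 'y': [4, 7], 'z': [8, 1]}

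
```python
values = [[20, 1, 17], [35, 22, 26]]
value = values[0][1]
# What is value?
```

Trace:
`values = [[20, 1, 17], [35, 22, 26]]` → values = [[20, 1, 17], [35, 22, 26]]
`value = values[0][1]` → value = 1
So value = 1

Answer: 1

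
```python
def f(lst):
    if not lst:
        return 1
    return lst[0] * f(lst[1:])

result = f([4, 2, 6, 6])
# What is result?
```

Product over [4, 2, 6, 6] = 4 * 2 * 6 * 6 = 288

Answer: 288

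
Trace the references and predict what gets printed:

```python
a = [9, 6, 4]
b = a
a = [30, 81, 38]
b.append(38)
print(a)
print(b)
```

Key concept: rebinding vs mutation: a is rebound to a new list, b still points at the original.
Step by step:
`a = [9, 6, 4]` → a = [9, 6, 4]
`b = a` → b = [9, 6, 4] (same object as a)
`a = [30, 81, 38]` → a = [30, 81, 38]
`b.append(38)` → b = [9, 6, 4, 38]
`print(a)` → prints [30, 81, 38]
`print(b)` → prints [9, 6, 4, 38]

Answer:
[30, 81, 38]
[9, 6, 4, 38]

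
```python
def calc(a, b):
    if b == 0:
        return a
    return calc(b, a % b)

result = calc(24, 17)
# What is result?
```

calc(24, 17) -> calc(17, 7) -> calc(7, 3) -> calc(3, 1) -> calc(1, 0) -> 1

Answer: 1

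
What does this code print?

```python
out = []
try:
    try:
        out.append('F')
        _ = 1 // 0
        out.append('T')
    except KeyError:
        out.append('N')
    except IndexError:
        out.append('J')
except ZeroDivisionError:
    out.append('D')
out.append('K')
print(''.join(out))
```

Execution trace: 'F' (try body) → 'D' (outer except ZeroDivisionError) → 'K' (after the try/except). Output: FDK

Answer: FDK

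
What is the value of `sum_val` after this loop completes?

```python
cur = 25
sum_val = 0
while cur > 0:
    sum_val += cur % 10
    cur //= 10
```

Sum digits of 25
`sum_val` takes the values: 0 → 5 → 7

Answer: 7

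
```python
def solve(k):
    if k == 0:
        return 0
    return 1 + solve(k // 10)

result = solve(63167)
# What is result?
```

Count of digits of 63167: 5

Answer: 5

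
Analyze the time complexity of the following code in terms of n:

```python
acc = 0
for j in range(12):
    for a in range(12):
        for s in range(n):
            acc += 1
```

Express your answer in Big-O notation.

Each loop level contributes: 1 × 1 × n. Multiplying the contributions gives O(n).

Answer: O(n)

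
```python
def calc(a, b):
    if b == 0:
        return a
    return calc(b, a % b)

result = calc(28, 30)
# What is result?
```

calc(28, 30) -> calc(30, 28) -> calc(28, 2) -> calc(2, 0) -> 2

Answer: 2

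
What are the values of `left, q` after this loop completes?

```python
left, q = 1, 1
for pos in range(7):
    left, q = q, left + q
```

Fibonacci: after 7 iterations
`left, q` takes the values: (1, 1) → (1, 2) → (2, 3) → (3, 5) → (5, 8) → (8, 13) → (13, 21) → (21, 34)

Answer: 21, 34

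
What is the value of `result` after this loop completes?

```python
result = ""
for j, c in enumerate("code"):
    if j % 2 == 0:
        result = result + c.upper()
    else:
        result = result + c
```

Uppercase even positions in 'code'
`result` takes the values: "" → "C" → "Co" → "CoD" → "CoDe"

Answer: "CoDe"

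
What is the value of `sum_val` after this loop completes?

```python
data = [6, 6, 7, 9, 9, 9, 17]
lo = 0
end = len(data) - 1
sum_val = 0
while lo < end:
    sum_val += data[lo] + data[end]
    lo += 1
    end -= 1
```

Sum of pairs from ends
`sum_val` takes the values: 0 → 23 → 38 → 54

Answer: 54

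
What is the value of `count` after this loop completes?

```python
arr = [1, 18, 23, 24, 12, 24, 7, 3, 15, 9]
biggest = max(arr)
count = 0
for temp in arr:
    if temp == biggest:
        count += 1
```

Count of max value 24 in [1, 18, 23, 24, 12, 24, 7, 3, 15, 9]
`count` takes the values: 0 → 1 → 2

Answer: 2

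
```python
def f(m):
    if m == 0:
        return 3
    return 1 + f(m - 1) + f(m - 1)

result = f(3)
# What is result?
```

f(m) = 1 + 2·f(m-1), f(0)=3. Closed form: (3+1)·2^3 - 1 = 31.

Answer: 31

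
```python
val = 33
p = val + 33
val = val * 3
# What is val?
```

Trace:
`val = 33` → val = 33
`p = val + 33` → p = 66
`val = val * 3` → val = 99
So val = 99

Answer: 99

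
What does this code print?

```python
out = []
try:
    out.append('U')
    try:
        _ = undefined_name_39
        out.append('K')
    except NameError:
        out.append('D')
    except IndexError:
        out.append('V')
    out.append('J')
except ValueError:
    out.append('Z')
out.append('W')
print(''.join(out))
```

Execution trace: 'U' (try body) → 'D' (inner except NameError) → 'J' (try body, no exception) → 'W' (after the try/except). Output: UDJW

Answer: UDJW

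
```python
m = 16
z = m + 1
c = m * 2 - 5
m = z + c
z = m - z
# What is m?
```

Trace:
`m = 16` → m = 16
`z = m + 1` → z = 17
`c = m * 2 - 5` → c = 27
`m = z + c` → m = 44
`z = m - z` → z = 27
So m = 44

Answer: 44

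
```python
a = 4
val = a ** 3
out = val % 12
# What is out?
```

Trace:
`a = 4` → a = 4
`val = a ** 3` → val = 64
`out = val % 12` → out = 4
So out = 4

Answer: 4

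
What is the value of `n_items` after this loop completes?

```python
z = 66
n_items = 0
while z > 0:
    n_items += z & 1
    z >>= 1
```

Count set bits in 66 (binary: 0b1000010)
`n_items` takes the values: 0 → 1 → 2

Answer: 2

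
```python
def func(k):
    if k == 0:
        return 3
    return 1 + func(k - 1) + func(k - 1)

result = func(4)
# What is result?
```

func(k) = 1 + 2·func(k-1), func(0)=3. Closed form: (3+1)·2^4 - 1 = 63.

Answer: 63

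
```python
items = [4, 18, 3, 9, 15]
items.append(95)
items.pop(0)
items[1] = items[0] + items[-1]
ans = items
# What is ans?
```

Trace:
`items = [4, 18, 3, 9, 15]` → items = [4, 18, 3, 9, 15]
`items.append(95)` → items = [4, 18, 3, 9, 15, 95]
`items.pop(0)` → items = [18, 3, 9, 15, 95]
`items[1] = items[0] + items[-1]` → items = [18, 113, 9, 15, 95]
`ans = items` → ans = [18, 113, 9, 15, 95]
So ans = [18, 113, 9, 15, 95]

Answer: [18, 113, 9, 15, 95]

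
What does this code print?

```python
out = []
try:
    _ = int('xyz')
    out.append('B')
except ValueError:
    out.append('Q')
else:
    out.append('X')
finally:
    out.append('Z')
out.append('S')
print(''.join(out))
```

Execution trace: 'Q' (except ValueError) → 'Z' (finally) → 'S' (after the try/except). Output: QZS

Answer: QZS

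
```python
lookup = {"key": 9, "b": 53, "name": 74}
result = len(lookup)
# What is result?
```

Trace:
`lookup = {"key": 9, "b": 53, "name": 74}` → lookup = {'key': 9, 'b': 53, 'name': 74}
`result = len(lookup)` → result = 3
So result = 3

Answer: 3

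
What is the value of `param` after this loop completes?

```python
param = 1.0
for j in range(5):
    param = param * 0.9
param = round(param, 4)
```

Exponential decay: 1.0 * 0.9^5
`param` takes the values: 1.0 → 0.9 → 0.81 → 0.729 → 0.6561 → 0.59049 → 0.5905

Answer: 0.5905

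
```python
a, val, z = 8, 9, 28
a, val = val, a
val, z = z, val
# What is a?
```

Trace:
`a, val, z = 8, 9, 28` → a = 8; val = 9; z = 28
`a, val = val, a` → a = 9; val = 8
`val, z = z, val` → val = 28; z = 8
So a = 9

Answer: 9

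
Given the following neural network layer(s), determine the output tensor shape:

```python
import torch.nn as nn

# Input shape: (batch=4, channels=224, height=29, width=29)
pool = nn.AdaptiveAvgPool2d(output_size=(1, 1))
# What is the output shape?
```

Input: (4, 224, 29, 29) -> Output: (4, 224, 1, 1)

Answer: (4, 224, 1, 1)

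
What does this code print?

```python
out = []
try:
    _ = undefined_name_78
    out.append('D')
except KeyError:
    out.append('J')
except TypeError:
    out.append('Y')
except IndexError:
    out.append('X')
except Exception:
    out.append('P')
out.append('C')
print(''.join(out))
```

Execution trace: 'P' (except Exception) → 'C' (after the try/except). Output: PC

Answer: PC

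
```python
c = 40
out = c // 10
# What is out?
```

Trace:
`c = 40` → c = 40
`out = c // 10` → out = 4
So out = 4

Answer: 4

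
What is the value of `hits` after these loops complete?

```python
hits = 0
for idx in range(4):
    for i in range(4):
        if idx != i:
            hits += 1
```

4² - 4 (exclude diagonal)
`hits` takes the values: 0 → 1 → 2 → 3 → 4 → 5 → 6 → 7 → 8 → 9 → 10 → 11 → 12

Answer: 12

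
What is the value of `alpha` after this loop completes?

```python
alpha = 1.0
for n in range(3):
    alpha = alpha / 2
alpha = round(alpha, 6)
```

Halving LR 3 times: 1 / 2^3
`alpha` takes the values: 1.0 → 0.5 → 0.25 → 0.125

Answer: 0.125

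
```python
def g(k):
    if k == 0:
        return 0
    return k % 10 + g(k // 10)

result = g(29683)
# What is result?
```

Sum of digits of 29683: 3 + 8 + 6 + 9 + 2 = 28

Answer: 28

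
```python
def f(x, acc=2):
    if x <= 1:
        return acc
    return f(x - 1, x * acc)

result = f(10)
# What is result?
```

Accumulator trace (n, acc): (10, 2) -> (9, 20) -> (8, 180) -> (7, 1440) -> (6, 10080) -> (5, 60480) -> (4, 302400) -> (3, 1209600) -> (2, 3628800) -> (1, 7257600) -> return 7257600

Answer: 7257600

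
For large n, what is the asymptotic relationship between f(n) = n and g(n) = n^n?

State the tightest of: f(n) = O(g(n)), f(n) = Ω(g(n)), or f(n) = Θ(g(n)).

n vs n^n: f(n) = O(g(n)) but not Ω(g(n)) — n^n grows strictly faster than n.

Answer: f(n) = O(g(n)) but not Ω(g(n)) — n^n grows strictly faster than n.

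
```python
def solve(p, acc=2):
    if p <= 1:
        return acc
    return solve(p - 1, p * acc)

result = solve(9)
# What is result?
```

Accumulator trace (n, acc): (9, 2) -> (8, 18) -> (7, 144) -> (6, 1008) -> (5, 6048) -> (4, 30240) -> (3, 120960) -> (2, 362880) -> (1, 725760) -> return 725760

Answer: 725760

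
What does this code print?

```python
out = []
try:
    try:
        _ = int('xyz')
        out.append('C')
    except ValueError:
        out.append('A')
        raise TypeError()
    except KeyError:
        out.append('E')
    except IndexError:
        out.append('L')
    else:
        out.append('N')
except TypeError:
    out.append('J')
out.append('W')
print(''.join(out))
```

Execution trace: 'A' (inner except ValueError) → 'J' (outer except TypeError) → 'W' (after the try/except). Output: AJW

Answer: AJW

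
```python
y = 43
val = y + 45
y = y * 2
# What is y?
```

Trace:
`y = 43` → y = 43
`val = y + 45` → val = 88
`y = y * 2` → y = 86
So y = 86

Answer: 86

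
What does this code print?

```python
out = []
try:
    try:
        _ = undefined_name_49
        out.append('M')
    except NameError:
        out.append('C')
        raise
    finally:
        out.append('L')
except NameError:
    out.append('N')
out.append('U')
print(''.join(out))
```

Execution trace: 'C' (inner except NameError) → 'L' (inner finally) → 'N' (outer except NameError) → 'U' (after the try/except). Output: CLNU

Answer: CLNU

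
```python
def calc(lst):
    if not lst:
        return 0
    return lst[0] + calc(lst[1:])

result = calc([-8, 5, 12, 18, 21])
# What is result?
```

(-8) + 5 + 12 + 18 + 21 + 0 = 48

Answer: 48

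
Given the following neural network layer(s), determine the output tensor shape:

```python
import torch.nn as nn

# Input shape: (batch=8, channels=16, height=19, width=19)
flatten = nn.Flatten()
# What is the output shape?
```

Input: (8, 16, 19, 19) -> Output: (8, 5776)

Answer: (8, 5776)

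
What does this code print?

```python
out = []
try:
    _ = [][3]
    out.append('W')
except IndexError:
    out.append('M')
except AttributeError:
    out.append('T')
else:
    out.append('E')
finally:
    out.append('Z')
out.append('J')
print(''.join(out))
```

Execution trace: 'M' (except IndexError) → 'Z' (finally) → 'J' (after the try/except). Output: MZJ

Answer: MZJ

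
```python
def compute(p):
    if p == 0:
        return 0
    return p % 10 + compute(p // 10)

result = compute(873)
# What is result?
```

Sum of digits of 873: 3 + 7 + 8 = 18

Answer: 18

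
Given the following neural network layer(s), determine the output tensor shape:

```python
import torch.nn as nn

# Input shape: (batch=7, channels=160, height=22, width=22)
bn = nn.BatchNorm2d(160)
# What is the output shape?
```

Input: (7, 160, 22, 22) -> Output: (7, 160, 22, 22)

Answer: (7, 160, 22, 22)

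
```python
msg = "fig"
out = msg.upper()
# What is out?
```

Trace:
`msg = "fig"` → msg = 'fig'
`out = msg.upper()` → out = 'FIG'
So out = 'FIG'

Answer: 'FIG'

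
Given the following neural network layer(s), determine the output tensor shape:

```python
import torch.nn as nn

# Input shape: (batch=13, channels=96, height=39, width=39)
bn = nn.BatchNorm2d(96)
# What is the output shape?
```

Input: (13, 96, 39, 39) -> Output: (13, 96, 39, 39)

Answer: (13, 96, 39, 39)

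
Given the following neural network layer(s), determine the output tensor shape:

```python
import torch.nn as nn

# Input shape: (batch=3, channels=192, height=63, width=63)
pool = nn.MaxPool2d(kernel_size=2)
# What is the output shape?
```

Input: (3, 192, 63, 63) -> Output: (3, 192, 31, 31)

Answer: (3, 192, 31, 31)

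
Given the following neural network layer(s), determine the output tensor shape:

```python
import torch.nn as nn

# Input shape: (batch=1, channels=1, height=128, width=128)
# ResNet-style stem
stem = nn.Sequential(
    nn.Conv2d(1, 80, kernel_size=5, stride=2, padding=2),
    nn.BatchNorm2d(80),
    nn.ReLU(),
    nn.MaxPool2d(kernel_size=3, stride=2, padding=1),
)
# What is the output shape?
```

Input: (1, 1, 128, 128) -> after Conv2d 5x5 stride=2: (1, 80, 64, 64) -> Output: (1, 80, 32, 32)

Answer: (1, 80, 32, 32)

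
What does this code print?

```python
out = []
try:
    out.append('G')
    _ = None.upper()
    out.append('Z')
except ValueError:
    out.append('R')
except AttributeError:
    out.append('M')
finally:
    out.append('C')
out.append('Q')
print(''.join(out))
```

Execution trace: 'G' (try body) → 'M' (except AttributeError) → 'C' (finally) → 'Q' (after the try/except). Output: GMCQ

Answer: GMCQ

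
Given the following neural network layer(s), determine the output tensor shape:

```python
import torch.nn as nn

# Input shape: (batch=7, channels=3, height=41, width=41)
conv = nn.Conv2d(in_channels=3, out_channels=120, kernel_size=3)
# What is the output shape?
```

Input: (7, 3, 41, 41) -> Output: (7, 120, 39, 39)

Answer: (7, 120, 39, 39)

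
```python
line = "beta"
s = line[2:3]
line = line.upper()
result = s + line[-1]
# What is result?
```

Trace:
`line = "beta"` → line = 'beta'
`s = line[2:3]` → s = 't'
`line = line.upper()` → line = 'BETA'
`result = s + line[-1]` → result = 'tA'
So result = 'tA'

Answer: 'tA'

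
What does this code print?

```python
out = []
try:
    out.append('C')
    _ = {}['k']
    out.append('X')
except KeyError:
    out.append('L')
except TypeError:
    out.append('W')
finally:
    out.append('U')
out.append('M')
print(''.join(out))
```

Execution trace: 'C' (try body) → 'L' (except KeyError) → 'U' (finally) → 'M' (after the try/except). Output: CLUM

Answer: CLUM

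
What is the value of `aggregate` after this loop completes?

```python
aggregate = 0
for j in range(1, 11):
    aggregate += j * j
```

Sum of squares 1² to 10² = 385
`aggregate` takes the values: 0 → 1 → 5 → 14 → 30 → 55 → 91 → 140 → 204 → 285 → 385

Answer: 385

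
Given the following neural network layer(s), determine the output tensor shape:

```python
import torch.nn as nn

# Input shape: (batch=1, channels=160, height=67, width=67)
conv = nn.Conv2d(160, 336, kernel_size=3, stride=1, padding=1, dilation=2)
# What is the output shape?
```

Input: (1, 160, 67, 67) -> Output: (1, 336, 65, 65)

Answer: (1, 336, 65, 65)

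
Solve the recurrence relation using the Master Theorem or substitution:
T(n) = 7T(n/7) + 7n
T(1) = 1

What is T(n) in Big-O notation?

By Master Theorem: a=7, b=7, f(n)=7n. Since log_7(7) = 1 and f(n) = Θ(n^1), Case 2 applies. T(n) = O(n log n).

Answer: O(n log n)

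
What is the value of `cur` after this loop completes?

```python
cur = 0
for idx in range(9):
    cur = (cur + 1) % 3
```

Increment mod 3, 9 times = 0
`cur` takes the values: 0 → 1 → 2 → 0 → 1 → 2 → 0 → 1 → 2 → 0

Answer: 0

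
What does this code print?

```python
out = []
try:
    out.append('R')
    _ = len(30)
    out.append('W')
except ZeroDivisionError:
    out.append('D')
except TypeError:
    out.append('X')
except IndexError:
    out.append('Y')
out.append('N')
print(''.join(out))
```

Execution trace: 'R' (try body) → 'X' (except TypeError) → 'N' (after the try/except). Output: RXN

Answer: RXN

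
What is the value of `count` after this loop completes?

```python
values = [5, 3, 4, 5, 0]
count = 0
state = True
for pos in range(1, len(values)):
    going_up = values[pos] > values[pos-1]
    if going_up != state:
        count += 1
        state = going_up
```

Count direction changes in [5, 3, 4, 5, 0]
`count` takes the values: 0 → 1 → 2 → 3

Answer: 3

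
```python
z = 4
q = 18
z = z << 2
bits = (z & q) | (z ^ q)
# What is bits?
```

Trace:
`z = 4` → z = 4
`q = 18` → q = 18
`z = z << 2` → z = 16
`bits = (z & q) | (z ^ q)` → bits = 18
So bits = 18

Answer: 18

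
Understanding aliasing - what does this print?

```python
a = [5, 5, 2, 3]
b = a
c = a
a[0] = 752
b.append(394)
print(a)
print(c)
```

Key concept: multiple aliases.
Step by step:
`a = [5, 5, 2, 3]` → a = [5, 5, 2, 3]
`b = a` → b = [5, 5, 2, 3] (same object as a)
`c = a` → c = [5, 5, 2, 3] (same object as a, b)
`a[0] = 752` → a = [752, 5, 2, 3] (same object as b, c); b = [752, 5, 2, 3] (same object as a, c); c = [752, 5, 2, 3] (same object as a, b)
`b.append(394)` → a = [752, 5, 2, 3, 394] (same object as b, c); b = [752, 5, 2, 3, 394] (same object as a, c); c = [752, 5, 2, 3, 394] (same object as a, b)
`print(a)` → prints [752, 5, 2, 3, 394]
`print(c)` → prints [752, 5, 2, 3, 394]

Answer:
[752, 5, 2, 3, 394]
[752, 5, 2, 3, 394]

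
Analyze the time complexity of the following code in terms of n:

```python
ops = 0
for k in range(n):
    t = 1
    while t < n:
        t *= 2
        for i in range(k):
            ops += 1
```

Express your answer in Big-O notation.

Each loop level contributes: n × log n × n. Multiplying the contributions gives O(n^2 log n).

Answer: O(n^2 log n)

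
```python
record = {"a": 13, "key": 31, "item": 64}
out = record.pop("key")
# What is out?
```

Trace:
`record = {"a": 13, "key": 31, "item": 64}` → record = {'a': 13, 'key': 31, 'item': 64}
`out = record.pop("key")` → record = {'a': 13, 'item': 64}; out = 31
So out = 31

Answer: 31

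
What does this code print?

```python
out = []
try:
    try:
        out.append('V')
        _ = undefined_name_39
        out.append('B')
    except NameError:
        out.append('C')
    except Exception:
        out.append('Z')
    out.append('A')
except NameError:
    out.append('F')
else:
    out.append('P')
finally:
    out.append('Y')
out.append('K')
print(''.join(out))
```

Execution trace: 'V' (inner try body) → 'C' (inner except NameError) → 'A' (try body, no exception) → 'P' (else) → 'Y' (finally) → 'K' (after the try/except). Output: VCAPYK

Answer: VCAPYK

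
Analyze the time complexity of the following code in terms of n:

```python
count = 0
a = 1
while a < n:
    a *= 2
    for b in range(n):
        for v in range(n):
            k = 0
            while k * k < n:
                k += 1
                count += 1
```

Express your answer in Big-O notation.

Each loop level contributes: log n × n × n × √n. Multiplying the contributions gives O(n^2√n log n).

Answer: O(n^2√n log n)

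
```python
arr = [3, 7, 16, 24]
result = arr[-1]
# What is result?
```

Trace:
`arr = [3, 7, 16, 24]` → arr = [3, 7, 16, 24]
`result = arr[-1]` → result = 24
So result = 24

Answer: 24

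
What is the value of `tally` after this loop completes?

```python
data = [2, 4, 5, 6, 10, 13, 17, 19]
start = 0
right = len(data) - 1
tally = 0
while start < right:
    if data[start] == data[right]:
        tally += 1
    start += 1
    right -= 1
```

Count matching pairs from ends
`tally` takes the values: 0

Answer: 0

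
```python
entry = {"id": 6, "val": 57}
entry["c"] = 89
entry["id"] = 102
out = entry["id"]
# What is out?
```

Trace:
`entry = {"id": 6, "val": 57}` → entry = {'id': 6, 'val': 57}
`entry["c"] = 89` → entry = {'id': 6, 'val': 57, 'c': 89}
`entry["id"] = 102` → entry = {'id': 102, 'val': 57, 'c': 89}
`out = entry["id"]` → out = 102
So out = 102

Answer: 102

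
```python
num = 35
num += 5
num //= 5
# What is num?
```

Trace:
`num = 35` → num = 35
`num += 5` → num = 40
`num //= 5` → num = 8
So num = 8

Answer: 8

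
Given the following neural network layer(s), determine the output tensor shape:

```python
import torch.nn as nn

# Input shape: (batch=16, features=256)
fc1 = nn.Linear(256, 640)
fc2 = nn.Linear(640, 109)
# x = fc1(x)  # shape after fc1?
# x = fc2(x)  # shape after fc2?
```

Input: (16, 256) -> after fc1: (16, 640) -> Output: (16, 109)

Answer: (16, 109)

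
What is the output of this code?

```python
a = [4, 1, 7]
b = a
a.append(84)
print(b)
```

Key concept: basic list aliasing.
Step by step:
`a = [4, 1, 7]` → a = [4, 1, 7]
`b = a` → b = [4, 1, 7] (same object as a)
`a.append(84)` → a = [4, 1, 7, 84] (same object as b); b = [4, 1, 7, 84] (same object as a)
`print(b)` → prints [4, 1, 7, 84]

Answer: [4, 1, 7, 84]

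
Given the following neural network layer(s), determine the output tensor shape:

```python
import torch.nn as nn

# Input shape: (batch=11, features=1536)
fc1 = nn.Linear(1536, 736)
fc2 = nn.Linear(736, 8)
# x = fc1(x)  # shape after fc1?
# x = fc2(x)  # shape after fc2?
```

Input: (11, 1536) -> after fc1: (11, 736) -> Output: (11, 8)

Answer: (11, 8)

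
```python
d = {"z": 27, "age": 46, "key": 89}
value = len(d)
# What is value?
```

Trace:
`d = {"z": 27, "age": 46, "key": 89}` → d = {'z': 27, 'age': 46, 'key': 89}
`value = len(d)` → value = 3
So value = 3

Answer: 3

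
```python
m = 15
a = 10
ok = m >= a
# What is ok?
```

Trace:
`m = 15` → m = 15
`a = 10` → a = 10
`ok = m >= a` → ok = True
So ok = True

Answer: True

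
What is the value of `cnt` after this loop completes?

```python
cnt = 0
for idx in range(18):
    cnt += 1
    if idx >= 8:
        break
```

Loop breaks when idx reaches 8, cnt is 9
`cnt` takes the values: 0 → 1 → 2 → 3 → 4 → 5 → 6 → 7 → 8 → 9

Answer: 9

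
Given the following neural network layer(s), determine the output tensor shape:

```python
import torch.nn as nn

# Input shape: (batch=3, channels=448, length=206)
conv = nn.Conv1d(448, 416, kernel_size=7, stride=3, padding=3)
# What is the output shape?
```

Input: (3, 448, 206) -> Output: (3, 416, 69)

Answer: (3, 416, 69)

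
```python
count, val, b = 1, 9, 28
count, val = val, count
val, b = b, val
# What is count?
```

Trace:
`count, val, b = 1, 9, 28` → count = 1; val = 9; b = 28
`count, val = val, count` → count = 9; val = 1
`val, b = b, val` → val = 28; b = 1
So count = 9

Answer: 9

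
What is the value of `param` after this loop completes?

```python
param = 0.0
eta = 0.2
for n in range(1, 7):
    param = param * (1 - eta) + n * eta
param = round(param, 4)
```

Moving average with lr=0.2
`param` takes the values: 0.0 → 0.2 → 0.56 → 1.048 → 1.6384 → 2.31072 → 3.048576 → 3.0486

Answer: 3.0486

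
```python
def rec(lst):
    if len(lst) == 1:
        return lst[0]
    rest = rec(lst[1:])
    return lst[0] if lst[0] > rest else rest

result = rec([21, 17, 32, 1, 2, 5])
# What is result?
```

Recursive max over [21, 17, 32, 1, 2, 5] = 32

Answer: 32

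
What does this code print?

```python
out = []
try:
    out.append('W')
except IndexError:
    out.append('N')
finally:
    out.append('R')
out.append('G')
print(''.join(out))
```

Execution trace: 'W' (try body, no exception) → 'R' (finally) → 'G' (after the try/except). Output: WRG

Answer: WRG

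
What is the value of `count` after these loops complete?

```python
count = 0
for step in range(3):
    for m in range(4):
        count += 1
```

3 * 4 = 12
`count` takes the values: 0 → 1 → 2 → 3 → 4 → 5 → 6 → 7 → 8 → 9 → 10 → 11 → 12

Answer: 12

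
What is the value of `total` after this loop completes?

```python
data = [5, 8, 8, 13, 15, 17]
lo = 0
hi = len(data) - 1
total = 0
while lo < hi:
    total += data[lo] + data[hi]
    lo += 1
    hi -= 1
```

Sum of pairs from ends
`total` takes the values: 0 → 22 → 45 → 66

Answer: 66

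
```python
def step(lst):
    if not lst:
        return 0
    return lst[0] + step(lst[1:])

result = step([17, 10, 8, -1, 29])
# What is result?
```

17 + 10 + 8 + (-1) + 29 + 0 = 63

Answer: 63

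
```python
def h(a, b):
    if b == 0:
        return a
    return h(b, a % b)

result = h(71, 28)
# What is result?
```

h(71, 28) -> h(28, 15) -> h(15, 13) -> h(13, 2) -> h(2, 1) -> h(1, 0) -> 1

Answer: 1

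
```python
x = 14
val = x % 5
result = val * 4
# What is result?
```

Trace:
`x = 14` → x = 14
`val = x % 5` → val = 4
`result = val * 4` → result = 16
So result = 16

Answer: 16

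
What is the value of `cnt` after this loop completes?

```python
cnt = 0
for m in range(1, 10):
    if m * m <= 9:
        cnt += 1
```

Count numbers where m² ≤ 9
`cnt` takes the values: 0 → 1 → 2 → 3

Answer: 3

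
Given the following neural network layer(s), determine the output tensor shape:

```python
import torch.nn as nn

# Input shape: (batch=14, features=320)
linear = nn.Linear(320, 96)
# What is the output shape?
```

Input: (14, 320) -> Output: (14, 96)

Answer: (14, 96)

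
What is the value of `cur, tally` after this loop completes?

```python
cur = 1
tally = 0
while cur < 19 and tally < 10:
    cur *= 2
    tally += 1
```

Double until >= 19 or 10 iterations
`cur, tally` takes the values: (1, 0) → (2, 0) → (2, 1) → (4, 1) → (4, 2) → (8, 2) → (8, 3) → (16, 3) → (16, 4) → (32, 4) → (32, 5)

Answer: 32, 5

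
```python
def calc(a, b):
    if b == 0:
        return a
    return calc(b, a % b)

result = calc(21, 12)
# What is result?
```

calc(21, 12) -> calc(12, 9) -> calc(9, 3) -> calc(3, 0) -> 3

Answer: 3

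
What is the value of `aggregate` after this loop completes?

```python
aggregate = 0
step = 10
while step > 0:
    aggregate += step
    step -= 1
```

Sum 10 down to 1
`aggregate` takes the values: 0 → 10 → 19 → 27 → 34 → 40 → 45 → 49 → 52 → 54 → 55

Answer: 55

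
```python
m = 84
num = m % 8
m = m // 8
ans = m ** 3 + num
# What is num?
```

Trace:
`m = 84` → m = 84
`num = m % 8` → num = 4
`m = m // 8` → m = 10
`ans = m ** 3 + num` → ans = 1004
So num = 4

Answer: 4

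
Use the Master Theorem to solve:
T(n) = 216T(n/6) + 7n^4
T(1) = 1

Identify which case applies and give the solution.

a=216, b=6, f(n)=7n^4. log_6(216) = 3. Since c=4 > 3 and the regularity condition holds (216(n/6)^4 = (216/6^4)n^4 with 216/6^4 < 1), Case 3 applies: T(n) = Θ(f(n)) = O(n^4).

Answer: O(n^4) - Case 3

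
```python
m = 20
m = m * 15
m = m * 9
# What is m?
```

Trace:
`m = 20` → m = 20
`m = m * 15` → m = 300
`m = m * 9` → m = 2700
So m = 2700

Answer: 2700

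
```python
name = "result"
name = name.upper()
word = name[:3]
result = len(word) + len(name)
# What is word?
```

Trace:
`name = "result"` → name = 'result'
`name = name.upper()` → name = 'RESULT'
`word = name[:3]` → word = 'RES'
`result = len(word) + len(name)` → result = 9
So word = 'RES'

Answer: 'RES'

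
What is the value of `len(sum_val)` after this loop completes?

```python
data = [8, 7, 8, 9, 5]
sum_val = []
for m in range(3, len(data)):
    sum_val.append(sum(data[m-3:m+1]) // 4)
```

Number of 4-element averages
`sum_val` takes the values: [] → [8] → [8, 7]
So `len(sum_val)` = 2

Answer: 2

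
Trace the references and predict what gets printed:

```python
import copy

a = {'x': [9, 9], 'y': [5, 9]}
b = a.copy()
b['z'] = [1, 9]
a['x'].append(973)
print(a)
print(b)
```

Key concept: shallow copy of dict with mutable values.
Step by step:
`a = {'x': [9, 9], 'y': [5, 9]}` → a = {'x': [9, 9], 'y': [5, 9]}
`b = a.copy()` → b = {'x': [9, 9], 'y': [5, 9]}
`b['z'] = [1, 9]` → b = {'x': [9, 9], 'y': [5, 9], 'z': [1, 9]}
`a['x'].append(973)` → a = {'x': [9, 9, 973], 'y': [5, 9]}; b = {'x': [9, 9, 973], 'y': [5, 9], 'z': [1, 9]}
`print(a)` → prints {'x': [9, 9, 973], 'y': [5, 9]}
`print(b)` → prints {'x': [9, 9, 973], 'y': [5, 9], 'z': [1, 9]}

Answer:
{'x': [9, 9, 973], 'y': [5, 9]}
{'x': [9, 9, 973], 'y': [5, 9], 'z': [1, 9]}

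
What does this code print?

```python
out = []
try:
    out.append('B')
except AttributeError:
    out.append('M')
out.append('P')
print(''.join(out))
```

Execution trace: 'B' (try body, no exception) → 'P' (after the try/except). Output: BP

Answer: BP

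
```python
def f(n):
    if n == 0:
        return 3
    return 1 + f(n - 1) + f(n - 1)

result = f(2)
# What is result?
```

f(n) = 1 + 2·f(n-1), f(0)=3. Closed form: (3+1)·2^2 - 1 = 15.

Answer: 15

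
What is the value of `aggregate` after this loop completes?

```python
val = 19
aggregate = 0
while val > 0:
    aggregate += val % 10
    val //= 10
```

Sum digits of 19
`aggregate` takes the values: 0 → 9 → 10

Answer: 10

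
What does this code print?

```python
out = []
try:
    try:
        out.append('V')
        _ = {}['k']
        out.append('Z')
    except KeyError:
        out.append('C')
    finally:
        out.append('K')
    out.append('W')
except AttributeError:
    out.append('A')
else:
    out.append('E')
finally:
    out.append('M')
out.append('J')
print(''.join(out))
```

Execution trace: 'V' (inner try body) → 'C' (inner except KeyError) → 'K' (inner finally) → 'W' (try body, no exception) → 'E' (else) → 'M' (finally) → 'J' (after the try/except). Output: VCKWEMJ

Answer: VCKWEMJ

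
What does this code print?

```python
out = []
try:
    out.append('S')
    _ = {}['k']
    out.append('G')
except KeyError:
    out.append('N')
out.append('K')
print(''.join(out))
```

Execution trace: 'S' (try body) → 'N' (except KeyError) → 'K' (after the try/except). Output: SNK

Answer: SNK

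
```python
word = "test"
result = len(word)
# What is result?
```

Trace:
`word = "test"` → word = 'test'
`result = len(word)` → result = 4
So result = 4

Answer: 4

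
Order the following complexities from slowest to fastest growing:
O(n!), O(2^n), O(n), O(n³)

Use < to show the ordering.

Ordered by growth rate: O(n) < O(n³) < O(2^n) < O(n!)

Answer: O(n) < O(n³) < O(2^n) < O(n!)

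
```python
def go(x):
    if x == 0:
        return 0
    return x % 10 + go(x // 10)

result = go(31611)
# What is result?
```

Sum of digits of 31611: 1 + 1 + 6 + 1 + 3 = 12

Answer: 12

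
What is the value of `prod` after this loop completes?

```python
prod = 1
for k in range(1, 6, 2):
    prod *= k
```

Product of 1, 3, 5, ... up to 5
`prod` takes the values: 1 → 3 → 15

Answer: 15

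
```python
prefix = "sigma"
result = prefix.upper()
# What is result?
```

Trace:
`prefix = "sigma"` → prefix = 'sigma'
`result = prefix.upper()` → result = 'SIGMA'
So result = 'SIGMA'

Answer: 'SIGMA'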